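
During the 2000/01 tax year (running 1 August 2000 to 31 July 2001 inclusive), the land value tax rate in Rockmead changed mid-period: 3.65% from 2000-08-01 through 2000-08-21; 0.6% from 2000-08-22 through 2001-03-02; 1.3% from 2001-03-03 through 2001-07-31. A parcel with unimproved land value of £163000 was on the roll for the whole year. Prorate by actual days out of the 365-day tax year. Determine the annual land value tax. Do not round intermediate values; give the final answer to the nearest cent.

£1736.06

2000-08-01 to 2000-08-21: 21 days at 3.65% → £163000 × 3.65% × 21/365 = £342.3000
2000-08-22 to 2001-03-02: 193 days at 0.6% → £163000 × 0.6% × 193/365 = £517.1342
2001-03-03 to 2001-07-31: 151 days at 1.3% → £163000 × 1.3% × 151/365 = £876.6274
Total = £1736.0616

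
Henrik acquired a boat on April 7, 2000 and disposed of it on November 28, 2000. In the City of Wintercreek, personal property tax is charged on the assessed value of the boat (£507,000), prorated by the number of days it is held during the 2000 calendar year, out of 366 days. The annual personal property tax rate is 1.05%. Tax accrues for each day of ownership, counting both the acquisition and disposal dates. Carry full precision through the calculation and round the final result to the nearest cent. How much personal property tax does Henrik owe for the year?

£3,432.64

Days held (April 7 – November 28, 2000): 236 out of 366
Tax = £507,000 × 1.05% × 236/366 = £3,432.6393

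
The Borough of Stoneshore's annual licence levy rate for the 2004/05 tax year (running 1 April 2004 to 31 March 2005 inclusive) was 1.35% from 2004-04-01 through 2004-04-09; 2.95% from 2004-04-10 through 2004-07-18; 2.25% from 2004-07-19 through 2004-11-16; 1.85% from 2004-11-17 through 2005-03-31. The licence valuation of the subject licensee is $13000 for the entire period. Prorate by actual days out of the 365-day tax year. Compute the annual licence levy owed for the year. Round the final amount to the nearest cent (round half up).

2004-04-01 to 2004-04-09: 9 days at 1.35% → $13000 × 1.35% × 9/365 = $4.3274
2004-04-10 to 2004-07-18: 100 days at 2.95% → $13000 × 2.95% × 100/365 = $105.0685
2004-07-19 to 2004-11-16: 121 days at 2.25% → $13000 × 2.25% × 121/365 = $96.9658
2004-11-17 to 2005-03-31: 135 days at 1.85% → $13000 × 1.85% × 135/365 = $88.9521
Total = $295.3137

$295.31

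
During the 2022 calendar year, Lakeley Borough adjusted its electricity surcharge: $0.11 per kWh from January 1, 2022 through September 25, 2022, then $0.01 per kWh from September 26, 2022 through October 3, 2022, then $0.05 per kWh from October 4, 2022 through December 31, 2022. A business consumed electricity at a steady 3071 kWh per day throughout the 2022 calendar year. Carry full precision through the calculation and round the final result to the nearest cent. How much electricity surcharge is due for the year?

January 1 – September 25, 2022: 268 days × 3071 kWh/day = 823,028 kWh at $0.11/kWh → $90,533.08
September 26 – October 3, 2022: 8 days × 3071 kWh/day = 24,568 kWh at $0.01/kWh → $245.68
October 4 – December 31, 2022: 89 days × 3071 kWh/day = 273,319 kWh at $0.05/kWh → $13,665.95

$104,444.71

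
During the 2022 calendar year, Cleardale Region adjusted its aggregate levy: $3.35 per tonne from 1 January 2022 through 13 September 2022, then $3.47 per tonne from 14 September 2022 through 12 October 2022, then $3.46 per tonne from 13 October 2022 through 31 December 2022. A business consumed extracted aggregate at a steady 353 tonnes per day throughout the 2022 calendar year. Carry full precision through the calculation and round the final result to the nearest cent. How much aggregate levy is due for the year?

1 January – 13 September 2022: 256 days × 353 tonnes/day = 90,368 tonnes at $3.35/tonne → $302,732.80
14 September – 12 October 2022: 29 days × 353 tonnes/day = 10,237 tonnes at $3.47/tonne → $35,522.39
13 October – 31 December 2022: 80 days × 353 tonnes/day = 28,240 tonnes at $3.46/tonne → $97,710.40

$435,965.59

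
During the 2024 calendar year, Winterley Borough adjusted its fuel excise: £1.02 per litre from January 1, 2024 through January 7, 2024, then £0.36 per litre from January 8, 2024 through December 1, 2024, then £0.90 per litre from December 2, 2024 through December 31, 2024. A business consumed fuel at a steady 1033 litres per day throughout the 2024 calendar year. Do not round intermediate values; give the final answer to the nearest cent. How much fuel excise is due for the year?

£157,615.14

January 1 – January 7, 2024: 7 days × 1033 litres/day = 7,231 litres at £1.02/litre → £7,375.62
January 8 – December 1, 2024: 329 days × 1033 litres/day = 339,857 litres at £0.36/litre → £122,348.52
December 2 – December 31, 2024: 30 days × 1033 litres/day = 30,990 litres at £0.90/litre → £27,891.00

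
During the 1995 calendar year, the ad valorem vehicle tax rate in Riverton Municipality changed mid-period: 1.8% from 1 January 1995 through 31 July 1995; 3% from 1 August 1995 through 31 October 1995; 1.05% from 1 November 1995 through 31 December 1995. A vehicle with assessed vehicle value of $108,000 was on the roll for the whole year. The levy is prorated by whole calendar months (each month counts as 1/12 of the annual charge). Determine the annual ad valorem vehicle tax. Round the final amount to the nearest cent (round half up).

1 January – 31 July 1995: 7 months at 1.8% → $108,000 × 1.8% × 7/12 = $1,134.0000
1 August – 31 October 1995: 3 months at 3% → $108,000 × 3% × 3/12 = $810.0000
1 November – 31 December 1995: 2 months at 1.05% → $108,000 × 1.05% × 2/12 = $189.0000
Total = $2,133.0000

$2,133.00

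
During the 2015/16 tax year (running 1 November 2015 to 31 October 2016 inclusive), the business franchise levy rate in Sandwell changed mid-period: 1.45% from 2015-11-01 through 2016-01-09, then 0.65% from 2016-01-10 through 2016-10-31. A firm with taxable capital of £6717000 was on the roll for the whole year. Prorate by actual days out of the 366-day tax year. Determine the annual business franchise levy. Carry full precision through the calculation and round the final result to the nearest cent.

£53937.88

2015-11-01 to 2016-01-09: 70 days at 1.45% → £6717000 × 1.45% × 70/366 = £18627.7459
2016-01-10 to 2016-10-31: 296 days at 0.65% → £6717000 × 0.65% × 296/366 = £35310.1311
Total = £53937.8770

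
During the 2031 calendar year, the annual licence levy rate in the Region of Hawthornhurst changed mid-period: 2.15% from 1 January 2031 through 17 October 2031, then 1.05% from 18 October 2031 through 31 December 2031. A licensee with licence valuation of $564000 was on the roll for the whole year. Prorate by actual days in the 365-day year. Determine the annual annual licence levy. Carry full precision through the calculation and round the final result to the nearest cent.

1 January – 17 October 2031: 290 days at 2.15% → $564000 × 2.15% × 290/365 = $9634.3562
18 October – 31 December 2031: 75 days at 1.05% → $564000 × 1.05% × 75/365 = $1216.8493
Total = $10851.2055

$10851.21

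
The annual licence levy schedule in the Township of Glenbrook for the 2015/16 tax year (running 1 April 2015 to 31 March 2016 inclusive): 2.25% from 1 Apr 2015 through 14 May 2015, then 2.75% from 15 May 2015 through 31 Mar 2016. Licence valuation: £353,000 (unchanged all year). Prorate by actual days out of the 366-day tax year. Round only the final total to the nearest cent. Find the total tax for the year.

£9,495.31

1 Apr – 14 May 2015: 44 days at 2.25% → £353,000 × 2.25% × 44/366 = £954.8361
15 May 2015 – 31 Mar 2016: 322 days at 2.75% → £353,000 × 2.75% × 322/366 = £8,540.4781
Total = £9,495.3142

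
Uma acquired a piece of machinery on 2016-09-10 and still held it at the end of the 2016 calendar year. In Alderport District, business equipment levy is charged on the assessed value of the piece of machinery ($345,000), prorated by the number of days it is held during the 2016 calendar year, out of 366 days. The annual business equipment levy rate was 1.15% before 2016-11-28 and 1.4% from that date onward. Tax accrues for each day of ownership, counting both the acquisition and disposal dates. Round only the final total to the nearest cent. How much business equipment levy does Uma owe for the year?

2016-09-10 to 2016-11-27: 79 days at 1.15% → $345,000 × 1.15% × 79/366 = $856.3730
2016-11-28 to 2016-12-31: 34 days at 1.4% → $345,000 × 1.4% × 34/366 = $448.6885
Total = $1,305.0615

$1,305.06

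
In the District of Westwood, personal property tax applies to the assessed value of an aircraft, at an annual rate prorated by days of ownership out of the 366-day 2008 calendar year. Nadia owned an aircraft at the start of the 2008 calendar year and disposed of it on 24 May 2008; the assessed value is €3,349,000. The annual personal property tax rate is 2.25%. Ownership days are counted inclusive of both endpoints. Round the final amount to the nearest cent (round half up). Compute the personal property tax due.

€29,852.77

Days held (1 January – 24 May 2008): 145 out of 366
Tax = €3,349,000 × 2.25% × 145/366 = €29,852.7664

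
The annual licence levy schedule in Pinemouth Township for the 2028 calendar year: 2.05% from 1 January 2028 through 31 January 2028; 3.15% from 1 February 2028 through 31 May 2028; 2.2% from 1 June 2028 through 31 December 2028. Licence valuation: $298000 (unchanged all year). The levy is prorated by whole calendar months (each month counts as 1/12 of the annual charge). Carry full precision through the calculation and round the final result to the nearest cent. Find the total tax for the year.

1 January – 31 January 2028: 1 month at 2.05% → $298000 × 2.05% × 1/12 = $509.0833
1 February – 31 May 2028: 4 months at 3.15% → $298000 × 3.15% × 4/12 = $3129.0000
1 June – 31 December 2028: 7 months at 2.2% → $298000 × 2.2% × 7/12 = $3824.3333
Total = $7462.4167

$7462.42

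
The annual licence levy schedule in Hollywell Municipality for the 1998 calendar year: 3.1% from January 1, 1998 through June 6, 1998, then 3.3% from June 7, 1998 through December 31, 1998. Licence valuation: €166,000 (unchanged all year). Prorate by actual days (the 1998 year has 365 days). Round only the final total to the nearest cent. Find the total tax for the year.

€5,335.19

January 1 – June 6, 1998: 157 days at 3.1% → €166,000 × 3.1% × 157/365 = €2,213.4849
June 7 – December 31, 1998: 208 days at 3.3% → €166,000 × 3.3% × 208/365 = €3,121.7096
Total = €5,335.1945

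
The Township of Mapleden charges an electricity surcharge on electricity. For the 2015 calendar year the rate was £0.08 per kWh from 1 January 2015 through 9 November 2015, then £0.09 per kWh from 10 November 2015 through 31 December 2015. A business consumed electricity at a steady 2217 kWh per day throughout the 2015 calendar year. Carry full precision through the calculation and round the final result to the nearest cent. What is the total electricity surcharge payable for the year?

1 January – 9 November 2015: 313 days × 2217 kWh/day = 693,921 kWh at £0.08/kWh → £55,513.68
10 November – 31 December 2015: 52 days × 2217 kWh/day = 115,284 kWh at £0.09/kWh → £10,375.56

£65,889.24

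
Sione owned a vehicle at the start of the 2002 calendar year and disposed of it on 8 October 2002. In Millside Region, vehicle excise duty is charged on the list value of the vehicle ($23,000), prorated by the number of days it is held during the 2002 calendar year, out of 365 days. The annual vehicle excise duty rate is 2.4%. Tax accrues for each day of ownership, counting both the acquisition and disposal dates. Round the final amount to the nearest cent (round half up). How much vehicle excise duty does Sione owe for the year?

$424.96

Days held (1 January – 8 October 2002): 281 out of 365
Tax = $23,000 × 2.4% × 281/365 = $424.9644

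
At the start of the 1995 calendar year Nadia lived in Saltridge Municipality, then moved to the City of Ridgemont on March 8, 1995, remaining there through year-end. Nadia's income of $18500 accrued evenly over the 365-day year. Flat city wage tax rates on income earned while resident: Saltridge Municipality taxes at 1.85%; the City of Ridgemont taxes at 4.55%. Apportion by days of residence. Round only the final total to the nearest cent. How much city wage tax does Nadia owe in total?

Saltridge Municipality, January 1 – March 7, 1995: 66 days → $18500 × 1.85% × 66/365 = $61.8863
The City of Ridgemont, March 8 – December 31, 1995: 299 days → $18500 × 4.55% × 299/365 = $689.5432
Total = $751.4295

$751.43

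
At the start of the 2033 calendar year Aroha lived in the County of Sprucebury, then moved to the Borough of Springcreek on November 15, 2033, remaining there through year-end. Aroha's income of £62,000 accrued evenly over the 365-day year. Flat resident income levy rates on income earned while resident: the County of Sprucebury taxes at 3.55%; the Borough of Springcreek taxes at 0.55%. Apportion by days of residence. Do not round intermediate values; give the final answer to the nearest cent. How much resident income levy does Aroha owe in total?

The County of Sprucebury, January 1 – November 14, 2033: 318 days → £62,000 × 3.55% × 318/365 = £1,917.5836
The Borough of Springcreek, November 15 – December 31, 2033: 47 days → £62,000 × 0.55% × 47/365 = £43.9096
Total = £1,961.4932

£1,961.49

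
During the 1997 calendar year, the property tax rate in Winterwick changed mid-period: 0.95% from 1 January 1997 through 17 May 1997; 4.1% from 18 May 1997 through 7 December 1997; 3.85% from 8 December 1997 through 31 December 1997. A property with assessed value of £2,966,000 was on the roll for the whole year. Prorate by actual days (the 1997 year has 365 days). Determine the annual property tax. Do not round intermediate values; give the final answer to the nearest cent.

1 January – 17 May 1997: 137 days at 0.95% → £2,966,000 × 0.95% × 137/365 = £10,576.0247
18 May – 7 December 1997: 204 days at 4.1% → £2,966,000 × 4.1% × 204/365 = £67,966.0932
8 December – 31 December 1997: 24 days at 3.85% → £2,966,000 × 3.85% × 24/365 = £7,508.4493
Total = £86,050.5671

£86,050.57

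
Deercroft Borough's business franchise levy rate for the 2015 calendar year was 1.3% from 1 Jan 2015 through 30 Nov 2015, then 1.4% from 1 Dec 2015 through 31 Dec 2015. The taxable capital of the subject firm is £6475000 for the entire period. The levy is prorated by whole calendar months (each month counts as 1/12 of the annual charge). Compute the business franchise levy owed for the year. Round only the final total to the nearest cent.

£84714.58

1 Jan – 30 Nov 2015: 11 months at 1.3% → £6475000 × 1.3% × 11/12 = £77160.4167
1 Dec – 31 Dec 2015: 1 month at 1.4% → £6475000 × 1.4% × 1/12 = £7554.1667
Total = £84714.5833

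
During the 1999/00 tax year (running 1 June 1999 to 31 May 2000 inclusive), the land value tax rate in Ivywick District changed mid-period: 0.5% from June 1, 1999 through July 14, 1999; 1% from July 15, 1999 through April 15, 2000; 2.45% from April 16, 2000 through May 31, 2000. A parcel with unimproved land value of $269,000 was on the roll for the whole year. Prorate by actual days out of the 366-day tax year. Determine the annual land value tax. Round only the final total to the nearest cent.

$3,018.53

June 1 – July 14, 1999: 44 days at 0.5% → $269,000 × 0.5% × 44/366 = $161.6940
July 15, 1999 – April 15, 2000: 276 days at 1% → $269,000 × 1% × 276/366 = $2,028.5246
April 16 – May 31, 2000: 46 days at 2.45% → $269,000 × 2.45% × 46/366 = $828.3142
Total = $3,018.5328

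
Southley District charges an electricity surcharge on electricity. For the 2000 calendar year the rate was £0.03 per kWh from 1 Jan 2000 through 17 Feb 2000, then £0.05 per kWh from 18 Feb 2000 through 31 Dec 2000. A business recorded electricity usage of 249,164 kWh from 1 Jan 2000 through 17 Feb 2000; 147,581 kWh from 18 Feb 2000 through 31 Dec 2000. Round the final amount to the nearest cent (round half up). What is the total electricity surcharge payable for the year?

£14,853.97

1 Jan – 17 Feb 2000: 249,164 kWh at £0.03/kWh → £7,474.92
18 Feb – 31 Dec 2000: 147,581 kWh at £0.05/kWh → £7,379.05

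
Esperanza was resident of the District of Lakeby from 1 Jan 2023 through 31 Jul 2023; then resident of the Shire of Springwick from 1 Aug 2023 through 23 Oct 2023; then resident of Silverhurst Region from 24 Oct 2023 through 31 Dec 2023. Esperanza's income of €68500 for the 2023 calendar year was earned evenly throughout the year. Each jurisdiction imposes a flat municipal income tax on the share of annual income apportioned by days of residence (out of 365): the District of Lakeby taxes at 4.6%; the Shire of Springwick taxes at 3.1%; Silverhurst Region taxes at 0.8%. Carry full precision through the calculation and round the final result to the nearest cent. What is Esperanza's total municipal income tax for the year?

€2422.46

The District of Lakeby, 1 Jan – 31 Jul 2023: 212 days → €68500 × 4.6% × 212/365 = €1830.1699
The Shire of Springwick, 1 Aug – 23 Oct 2023: 84 days → €68500 × 3.1% × 84/365 = €488.6959
Silverhurst Region, 24 Oct – 31 Dec 2023: 69 days → €68500 × 0.8% × 69/365 = €103.5945
Total = €2422.4603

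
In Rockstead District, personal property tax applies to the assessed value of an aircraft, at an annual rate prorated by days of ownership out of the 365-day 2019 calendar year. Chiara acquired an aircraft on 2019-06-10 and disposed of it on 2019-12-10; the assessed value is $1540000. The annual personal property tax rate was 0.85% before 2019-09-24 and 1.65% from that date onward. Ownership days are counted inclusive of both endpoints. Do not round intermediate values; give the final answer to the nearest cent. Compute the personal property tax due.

$9231.56

2019-06-10 to 2019-09-23: 106 days at 0.85% → $1540000 × 0.85% × 106/365 = $3801.4795
2019-09-24 to 2019-12-10: 78 days at 1.65% → $1540000 × 1.65% × 78/365 = $5430.0822
Total = $9231.5616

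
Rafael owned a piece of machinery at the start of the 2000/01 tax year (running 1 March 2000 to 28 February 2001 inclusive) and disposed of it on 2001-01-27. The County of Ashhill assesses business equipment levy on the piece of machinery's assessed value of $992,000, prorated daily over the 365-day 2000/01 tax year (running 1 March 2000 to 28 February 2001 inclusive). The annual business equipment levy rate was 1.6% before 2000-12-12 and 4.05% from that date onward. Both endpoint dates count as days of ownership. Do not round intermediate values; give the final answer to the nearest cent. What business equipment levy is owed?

$17,610.04

2000-03-01 to 2000-12-11: 286 days at 1.6% → $992,000 × 1.6% × 286/365 = $12,436.6904
2000-12-12 to 2001-01-27: 47 days at 4.05% → $992,000 × 4.05% × 47/365 = $5,173.3479
Total = $17,610.0384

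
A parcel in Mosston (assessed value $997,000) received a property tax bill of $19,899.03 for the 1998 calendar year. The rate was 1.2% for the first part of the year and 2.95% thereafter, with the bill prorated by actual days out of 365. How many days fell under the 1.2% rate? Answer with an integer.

199 days

Let d = days at the first rate; then 365 − d days at the second rate.
$997,000 × [1.2%·d + 2.95%·(365−d)] / 365 = $19,899.03
Solving gives d = 199, so the new rate took effect on 19 July 1998.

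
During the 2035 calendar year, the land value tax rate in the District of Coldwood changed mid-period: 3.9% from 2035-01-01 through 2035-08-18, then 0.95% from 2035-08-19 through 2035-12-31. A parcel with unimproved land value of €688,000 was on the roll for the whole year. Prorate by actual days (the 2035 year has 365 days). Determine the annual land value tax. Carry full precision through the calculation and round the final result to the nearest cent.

2035-01-01 to 2035-08-18: 230 days at 3.9% → €688,000 × 3.9% × 230/365 = €16,907.8356
2035-08-19 to 2035-12-31: 135 days at 0.95% → €688,000 × 0.95% × 135/365 = €2,417.4247
Total = €19,325.2603

€19,325.26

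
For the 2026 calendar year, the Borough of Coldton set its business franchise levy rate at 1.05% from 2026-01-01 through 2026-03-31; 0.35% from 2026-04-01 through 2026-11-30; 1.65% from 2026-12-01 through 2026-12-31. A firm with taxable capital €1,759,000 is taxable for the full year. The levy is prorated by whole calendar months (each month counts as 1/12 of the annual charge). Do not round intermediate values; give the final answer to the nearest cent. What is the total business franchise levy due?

2026-01-01 to 2026-03-31: 3 months at 1.05% → €1,759,000 × 1.05% × 3/12 = €4,617.3750
2026-04-01 to 2026-11-30: 8 months at 0.35% → €1,759,000 × 0.35% × 8/12 = €4,104.3333
2026-12-01 to 2026-12-31: 1 month at 1.65% → €1,759,000 × 1.65% × 1/12 = €2,418.6250
Total = €11,140.3333

€11,140.33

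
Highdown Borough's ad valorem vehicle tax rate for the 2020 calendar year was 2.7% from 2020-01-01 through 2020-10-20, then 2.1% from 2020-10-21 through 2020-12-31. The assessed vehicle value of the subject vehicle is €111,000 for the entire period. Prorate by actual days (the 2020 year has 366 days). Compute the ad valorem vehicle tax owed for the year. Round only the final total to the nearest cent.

€2,865.98

2020-01-01 to 2020-10-20: 294 days at 2.7% → €111,000 × 2.7% × 294/366 = €2,407.4262
2020-10-21 to 2020-12-31: 72 days at 2.1% → €111,000 × 2.1% × 72/366 = €458.5574
Total = €2,865.9836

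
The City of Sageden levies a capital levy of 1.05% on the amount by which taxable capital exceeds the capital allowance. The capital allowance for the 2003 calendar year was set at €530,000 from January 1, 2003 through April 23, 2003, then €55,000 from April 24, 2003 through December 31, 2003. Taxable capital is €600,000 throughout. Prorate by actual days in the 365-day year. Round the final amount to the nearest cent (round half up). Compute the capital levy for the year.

€4,178.42

January 1 – April 23, 2003: 113 days, exemption €530,000 → (€600,000 − €530,000) × 1.05% × 113/365 = €227.5479
April 24 – December 31, 2003: 252 days, exemption €55,000 → (€600,000 − €55,000) × 1.05% × 252/365 = €3,950.8767
Total = €4,178.4247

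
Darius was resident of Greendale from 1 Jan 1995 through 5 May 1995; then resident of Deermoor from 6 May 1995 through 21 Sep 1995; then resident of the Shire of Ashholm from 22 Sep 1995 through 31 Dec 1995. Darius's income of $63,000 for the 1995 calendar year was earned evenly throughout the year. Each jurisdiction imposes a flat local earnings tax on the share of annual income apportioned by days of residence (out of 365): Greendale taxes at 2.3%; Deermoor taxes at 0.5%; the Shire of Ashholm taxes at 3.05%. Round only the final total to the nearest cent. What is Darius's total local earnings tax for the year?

Greendale, 1 Jan – 5 May 1995: 125 days → $63,000 × 2.3% × 125/365 = $496.2329
Deermoor, 6 May – 21 Sep 1995: 139 days → $63,000 × 0.5% × 139/365 = $119.9589
The Shire of Ashholm, 22 Sep – 31 Dec 1995: 101 days → $63,000 × 3.05% × 101/365 = $531.7027
Total = $1,147.8945

$1,147.89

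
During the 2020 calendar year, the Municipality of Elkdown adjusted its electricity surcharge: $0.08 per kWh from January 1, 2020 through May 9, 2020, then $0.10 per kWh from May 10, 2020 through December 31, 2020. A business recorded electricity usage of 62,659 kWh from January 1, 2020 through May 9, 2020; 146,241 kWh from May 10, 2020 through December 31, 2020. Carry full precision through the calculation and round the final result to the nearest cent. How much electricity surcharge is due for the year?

$19,636.82

January 1 – May 9, 2020: 62,659 kWh at $0.08/kWh → $5,012.72
May 10 – December 31, 2020: 146,241 kWh at $0.10/kWh → $14,624.10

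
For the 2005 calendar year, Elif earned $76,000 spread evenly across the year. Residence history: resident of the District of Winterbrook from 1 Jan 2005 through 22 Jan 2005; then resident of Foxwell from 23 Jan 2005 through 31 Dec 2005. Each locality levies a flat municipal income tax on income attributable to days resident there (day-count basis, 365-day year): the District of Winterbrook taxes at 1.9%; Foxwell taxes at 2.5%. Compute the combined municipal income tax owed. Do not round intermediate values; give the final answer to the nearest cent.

The District of Winterbrook, 1 Jan – 22 Jan 2005: 22 days → $76,000 × 1.9% × 22/365 = $87.0356
Foxwell, 23 Jan – 31 Dec 2005: 343 days → $76,000 × 2.5% × 343/365 = $1,785.4795
Total = $1,872.5151

$1,872.52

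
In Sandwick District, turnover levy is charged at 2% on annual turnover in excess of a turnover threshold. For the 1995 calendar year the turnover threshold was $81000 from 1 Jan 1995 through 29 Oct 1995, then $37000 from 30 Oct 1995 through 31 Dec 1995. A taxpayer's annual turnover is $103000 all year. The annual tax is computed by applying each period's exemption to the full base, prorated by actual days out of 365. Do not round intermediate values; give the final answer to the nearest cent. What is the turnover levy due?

$591.89

1 Jan – 29 Oct 1995: 302 days, exemption $81000 → ($103000 − $81000) × 2% × 302/365 = $364.0548
30 Oct – 31 Dec 1995: 63 days, exemption $37000 → ($103000 − $37000) × 2% × 63/365 = $227.8356
Total = $591.8904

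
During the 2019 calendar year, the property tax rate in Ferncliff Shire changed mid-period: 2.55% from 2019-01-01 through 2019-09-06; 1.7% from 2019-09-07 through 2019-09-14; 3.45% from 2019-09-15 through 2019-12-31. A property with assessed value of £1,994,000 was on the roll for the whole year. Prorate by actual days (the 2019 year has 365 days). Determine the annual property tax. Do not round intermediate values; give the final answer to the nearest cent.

£55,785.56

2019-01-01 to 2019-09-06: 249 days at 2.55% → £1,994,000 × 2.55% × 249/365 = £34,687.4055
2019-09-07 to 2019-09-14: 8 days at 1.7% → £1,994,000 × 1.7% × 8/365 = £742.9699
2019-09-15 to 2019-12-31: 108 days at 3.45% → £1,994,000 × 3.45% × 108/365 = £20,355.1890
Total = £55,785.5644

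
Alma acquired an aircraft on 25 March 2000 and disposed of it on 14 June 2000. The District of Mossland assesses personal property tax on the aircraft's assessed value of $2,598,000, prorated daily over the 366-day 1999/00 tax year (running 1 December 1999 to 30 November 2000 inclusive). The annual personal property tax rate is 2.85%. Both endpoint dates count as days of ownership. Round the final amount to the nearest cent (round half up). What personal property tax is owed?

$16,588.87

Days held (25 March – 14 June 2000): 82 out of 366
Tax = $2,598,000 × 2.85% × 82/366 = $16,588.8689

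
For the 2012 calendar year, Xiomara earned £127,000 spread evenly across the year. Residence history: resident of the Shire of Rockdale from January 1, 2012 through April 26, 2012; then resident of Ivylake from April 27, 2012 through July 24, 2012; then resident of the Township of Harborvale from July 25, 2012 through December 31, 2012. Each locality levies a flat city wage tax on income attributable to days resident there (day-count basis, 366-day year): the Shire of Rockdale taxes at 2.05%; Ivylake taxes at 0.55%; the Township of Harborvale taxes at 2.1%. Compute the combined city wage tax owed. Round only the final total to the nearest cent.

The Shire of Rockdale, January 1 – April 26, 2012: 117 days → £127,000 × 2.05% × 117/366 = £832.2664
Ivylake, April 27 – July 24, 2012: 89 days → £127,000 × 0.55% × 89/366 = £169.8538
The Township of Harborvale, July 25 – December 31, 2012: 160 days → £127,000 × 2.1% × 160/366 = £1,165.9016
Total = £2,168.0219

£2,168.02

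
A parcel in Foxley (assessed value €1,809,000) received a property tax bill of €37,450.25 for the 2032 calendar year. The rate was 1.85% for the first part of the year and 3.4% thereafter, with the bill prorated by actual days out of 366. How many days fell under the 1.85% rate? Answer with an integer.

314 days

Let d = days at the first rate; then 366 − d days at the second rate.
€1,809,000 × [1.85%·d + 3.4%·(366−d)] / 366 = €37,450.25
Solving gives d = 314, so the new rate took effect on 10 Nov 2032.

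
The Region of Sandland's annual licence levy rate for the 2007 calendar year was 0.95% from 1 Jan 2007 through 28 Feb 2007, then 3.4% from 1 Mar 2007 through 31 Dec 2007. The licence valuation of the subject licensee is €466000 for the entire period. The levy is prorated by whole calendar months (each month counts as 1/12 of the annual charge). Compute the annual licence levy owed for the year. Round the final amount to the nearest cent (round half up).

1 Jan – 28 Feb 2007: 2 months at 0.95% → €466000 × 0.95% × 2/12 = €737.8333
1 Mar – 31 Dec 2007: 10 months at 3.4% → €466000 × 3.4% × 10/12 = €13203.3333
Total = €13941.1667

€13941.17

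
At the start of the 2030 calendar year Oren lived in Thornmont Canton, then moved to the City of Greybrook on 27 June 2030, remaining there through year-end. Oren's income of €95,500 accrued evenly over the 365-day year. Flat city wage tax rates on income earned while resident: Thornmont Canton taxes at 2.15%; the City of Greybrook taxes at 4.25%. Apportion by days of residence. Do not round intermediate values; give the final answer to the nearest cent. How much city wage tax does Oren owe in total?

Thornmont Canton, 1 January – 26 June 2030: 177 days → €95,500 × 2.15% × 177/365 = €995.6856
The City of Greybrook, 27 June – 31 December 2030: 188 days → €95,500 × 4.25% × 188/365 = €2,090.5342
Total = €3,086.2199

€3,086.22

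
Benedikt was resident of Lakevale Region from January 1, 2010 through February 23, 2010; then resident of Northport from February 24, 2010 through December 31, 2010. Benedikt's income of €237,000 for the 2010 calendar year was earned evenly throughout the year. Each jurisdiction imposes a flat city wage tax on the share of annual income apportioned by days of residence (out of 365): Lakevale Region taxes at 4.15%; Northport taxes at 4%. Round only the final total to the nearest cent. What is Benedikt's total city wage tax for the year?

Lakevale Region, January 1 – February 23, 2010: 54 days → €237,000 × 4.15% × 54/365 = €1,455.1151
Northport, February 24 – December 31, 2010: 311 days → €237,000 × 4% × 311/365 = €8,077.4795
Total = €9,532.5945

€9,532.59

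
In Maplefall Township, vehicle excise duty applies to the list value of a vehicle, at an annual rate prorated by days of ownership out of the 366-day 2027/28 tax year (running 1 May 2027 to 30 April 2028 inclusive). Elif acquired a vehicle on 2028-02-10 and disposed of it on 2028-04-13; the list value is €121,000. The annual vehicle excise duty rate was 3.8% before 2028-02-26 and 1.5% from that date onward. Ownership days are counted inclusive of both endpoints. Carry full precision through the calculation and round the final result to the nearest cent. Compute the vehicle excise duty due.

€439.04

2028-02-10 to 2028-02-25: 16 days at 3.8% → €121,000 × 3.8% × 16/366 = €201.0055
2028-02-26 to 2028-04-13: 48 days at 1.5% → €121,000 × 1.5% × 48/366 = €238.0328
Total = €439.0383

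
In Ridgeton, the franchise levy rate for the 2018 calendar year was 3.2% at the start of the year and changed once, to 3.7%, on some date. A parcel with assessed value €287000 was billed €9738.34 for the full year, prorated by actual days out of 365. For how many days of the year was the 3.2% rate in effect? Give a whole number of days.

Let d = days at the first rate; then 365 − d days at the second rate.
€287000 × [3.2%·d + 3.7%·(365−d)] / 365 = €9738.34
Solving gives d = 224, so the new rate took effect on 13 Aug 2018.

224 days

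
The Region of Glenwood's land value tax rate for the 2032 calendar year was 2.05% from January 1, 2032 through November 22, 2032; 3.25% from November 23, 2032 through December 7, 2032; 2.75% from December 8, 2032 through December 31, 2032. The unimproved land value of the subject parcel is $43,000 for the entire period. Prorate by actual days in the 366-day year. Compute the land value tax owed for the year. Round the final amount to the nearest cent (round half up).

$922.39

January 1 – November 22, 2032: 327 days at 2.05% → $43,000 × 2.05% × 327/366 = $787.5697
November 23 – December 7, 2032: 15 days at 3.25% → $43,000 × 3.25% × 15/366 = $57.2746
December 8 – December 31, 2032: 24 days at 2.75% → $43,000 × 2.75% × 24/366 = $77.5410
Total = $922.3852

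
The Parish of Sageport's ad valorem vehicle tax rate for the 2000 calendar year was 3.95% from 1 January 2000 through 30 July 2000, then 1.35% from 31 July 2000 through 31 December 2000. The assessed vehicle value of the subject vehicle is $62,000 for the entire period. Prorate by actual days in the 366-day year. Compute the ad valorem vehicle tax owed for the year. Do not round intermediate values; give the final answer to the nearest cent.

$1,770.73

1 January – 30 July 2000: 212 days at 3.95% → $62,000 × 3.95% × 212/366 = $1,418.5464
31 July – 31 December 2000: 154 days at 1.35% → $62,000 × 1.35% × 154/366 = $352.1803
Total = $1,770.7268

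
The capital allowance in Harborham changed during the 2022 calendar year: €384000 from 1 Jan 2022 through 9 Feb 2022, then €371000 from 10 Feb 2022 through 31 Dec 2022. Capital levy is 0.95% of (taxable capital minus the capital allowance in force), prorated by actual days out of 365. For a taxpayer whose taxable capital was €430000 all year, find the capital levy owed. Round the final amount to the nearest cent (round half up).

1 Jan – 9 Feb 2022: 40 days, exemption €384000 → (€430000 − €384000) × 0.95% × 40/365 = €47.8904
10 Feb – 31 Dec 2022: 325 days, exemption €371000 → (€430000 − €371000) × 0.95% × 325/365 = €499.0753
Total = €546.9658

€546.97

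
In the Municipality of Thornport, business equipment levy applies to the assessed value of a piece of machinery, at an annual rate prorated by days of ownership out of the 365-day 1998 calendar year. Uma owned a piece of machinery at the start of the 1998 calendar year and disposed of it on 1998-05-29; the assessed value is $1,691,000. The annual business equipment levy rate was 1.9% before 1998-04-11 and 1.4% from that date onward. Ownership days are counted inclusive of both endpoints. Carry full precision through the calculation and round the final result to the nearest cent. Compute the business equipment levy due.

1998-01-01 to 1998-04-10: 100 days at 1.9% → $1,691,000 × 1.9% × 100/365 = $8,802.4658
1998-04-11 to 1998-05-29: 49 days at 1.4% → $1,691,000 × 1.4% × 49/365 = $3,178.1534
Total = $11,980.6192

$11,980.62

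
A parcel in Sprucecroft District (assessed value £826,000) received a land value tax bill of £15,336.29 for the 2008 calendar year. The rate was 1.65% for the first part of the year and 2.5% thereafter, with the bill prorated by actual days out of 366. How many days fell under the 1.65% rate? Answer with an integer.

277 days

Let d = days at the first rate; then 366 − d days at the second rate.
£826,000 × [1.65%·d + 2.5%·(366−d)] / 366 = £15,336.29
Solving gives d = 277, so the new rate took effect on October 4, 2008.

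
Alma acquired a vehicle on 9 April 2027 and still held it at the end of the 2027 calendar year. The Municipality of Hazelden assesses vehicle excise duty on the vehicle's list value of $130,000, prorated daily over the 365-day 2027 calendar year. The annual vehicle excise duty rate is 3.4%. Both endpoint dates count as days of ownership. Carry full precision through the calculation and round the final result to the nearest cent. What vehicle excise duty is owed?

$3,233.26

Days held (9 April – 31 December 2027): 267 out of 365
Tax = $130,000 × 3.4% × 267/365 = $3,233.2603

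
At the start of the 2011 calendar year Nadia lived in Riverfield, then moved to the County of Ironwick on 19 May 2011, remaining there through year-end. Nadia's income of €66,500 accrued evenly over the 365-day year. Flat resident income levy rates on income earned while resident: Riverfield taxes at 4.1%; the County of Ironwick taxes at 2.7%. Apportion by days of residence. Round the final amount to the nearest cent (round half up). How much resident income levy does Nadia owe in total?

Riverfield, 1 January – 18 May 2011: 138 days → €66,500 × 4.1% × 138/365 = €1,030.8411
The County of Ironwick, 19 May – 31 December 2011: 227 days → €66,500 × 2.7% × 227/365 = €1,116.6534
Total = €2,147.4945

€2,147.49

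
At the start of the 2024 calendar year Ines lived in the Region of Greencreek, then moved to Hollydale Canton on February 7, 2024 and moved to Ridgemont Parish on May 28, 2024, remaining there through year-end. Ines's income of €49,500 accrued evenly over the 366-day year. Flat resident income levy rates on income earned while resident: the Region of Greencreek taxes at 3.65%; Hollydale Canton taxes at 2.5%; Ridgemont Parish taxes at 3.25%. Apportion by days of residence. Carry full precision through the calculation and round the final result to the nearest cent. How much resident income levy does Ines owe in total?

€1,516.17

The Region of Greencreek, January 1 – February 6, 2024: 37 days → €49,500 × 3.65% × 37/366 = €182.6496
Hollydale Canton, February 7 – May 27, 2024: 111 days → €49,500 × 2.5% × 111/366 = €375.3074
Ridgemont Parish, May 28 – December 31, 2024: 218 days → €49,500 × 3.25% × 218/366 = €958.2172
Total = €1,516.1742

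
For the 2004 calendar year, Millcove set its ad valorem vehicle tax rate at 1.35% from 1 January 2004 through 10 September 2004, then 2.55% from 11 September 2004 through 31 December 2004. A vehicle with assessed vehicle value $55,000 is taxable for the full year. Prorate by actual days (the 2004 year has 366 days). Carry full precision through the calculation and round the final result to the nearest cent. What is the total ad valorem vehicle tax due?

1 January – 10 September 2004: 254 days at 1.35% → $55,000 × 1.35% × 254/366 = $515.2869
11 September – 31 December 2004: 112 days at 2.55% → $55,000 × 2.55% × 112/366 = $429.1803
Total = $944.4672

$944.47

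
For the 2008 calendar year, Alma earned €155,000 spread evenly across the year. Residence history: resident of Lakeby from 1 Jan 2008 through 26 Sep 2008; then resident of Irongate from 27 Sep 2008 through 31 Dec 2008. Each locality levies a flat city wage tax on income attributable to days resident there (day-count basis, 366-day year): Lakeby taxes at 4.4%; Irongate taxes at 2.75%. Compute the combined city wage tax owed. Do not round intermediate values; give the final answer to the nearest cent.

€6,149.18

Lakeby, 1 Jan – 26 Sep 2008: 270 days → €155,000 × 4.4% × 270/366 = €5,031.1475
Irongate, 27 Sep – 31 Dec 2008: 96 days → €155,000 × 2.75% × 96/366 = €1,118.0328
Total = €6,149.1803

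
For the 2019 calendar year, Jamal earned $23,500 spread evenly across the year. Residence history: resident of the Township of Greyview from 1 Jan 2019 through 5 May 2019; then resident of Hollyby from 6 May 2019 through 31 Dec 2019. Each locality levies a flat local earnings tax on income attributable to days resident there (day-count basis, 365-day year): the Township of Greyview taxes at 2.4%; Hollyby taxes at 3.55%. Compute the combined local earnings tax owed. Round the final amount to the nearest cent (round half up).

$741.70

The Township of Greyview, 1 Jan – 5 May 2019: 125 days → $23,500 × 2.4% × 125/365 = $193.1507
Hollyby, 6 May – 31 Dec 2019: 240 days → $23,500 × 3.55% × 240/365 = $548.5479
Total = $741.6986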